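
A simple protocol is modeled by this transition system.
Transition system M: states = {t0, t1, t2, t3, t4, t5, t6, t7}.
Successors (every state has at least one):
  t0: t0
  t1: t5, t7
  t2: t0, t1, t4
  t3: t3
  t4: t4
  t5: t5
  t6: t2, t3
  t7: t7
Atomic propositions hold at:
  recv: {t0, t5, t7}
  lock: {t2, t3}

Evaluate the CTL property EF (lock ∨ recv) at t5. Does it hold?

Sat(lock ∨ recv) = {t0, t2, t3, t5, t7}
EF (lock ∨ recv): least fixpoint, start Z0 = {t0, t2, t3, t5, t7}, add states with some successor in Z. Z1 = {t0, t1, t2, t3, t5, t6, t7}; fixed.
Sat(EF (lock ∨ recv)) = {t0, t1, t2, t3, t5, t6, t7}
t5 ∈ Sat(EF (lock ∨ recv)) = {t0, t1, t2, t3, t5, t6, t7}, so the formula holds at t5.

Yes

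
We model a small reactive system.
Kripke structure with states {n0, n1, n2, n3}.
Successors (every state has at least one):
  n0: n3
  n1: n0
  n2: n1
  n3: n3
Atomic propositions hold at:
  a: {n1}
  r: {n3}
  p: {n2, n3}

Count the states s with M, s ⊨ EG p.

1

EG p: greatest fixpoint, start Z0 = {n2, n3}, keep only states in Sat with some successor in Z. Z1 = {n3}; fixed.
Sat(EG p) = {n3}
|Sat(EG p)| = |{n3}| = 1.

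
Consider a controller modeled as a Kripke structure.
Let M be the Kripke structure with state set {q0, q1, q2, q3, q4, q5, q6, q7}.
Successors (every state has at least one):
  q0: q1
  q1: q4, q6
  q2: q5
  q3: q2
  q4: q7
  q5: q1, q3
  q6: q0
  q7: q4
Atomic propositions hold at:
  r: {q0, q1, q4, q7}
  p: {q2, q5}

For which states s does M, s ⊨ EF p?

EF p: least fixpoint, start Z0 = {q2, q5}, add states with some successor in Z. Z1 = {q2, q3, q5}; fixed.
Sat(EF p) = {q2, q3, q5}

{q2, q3, q5}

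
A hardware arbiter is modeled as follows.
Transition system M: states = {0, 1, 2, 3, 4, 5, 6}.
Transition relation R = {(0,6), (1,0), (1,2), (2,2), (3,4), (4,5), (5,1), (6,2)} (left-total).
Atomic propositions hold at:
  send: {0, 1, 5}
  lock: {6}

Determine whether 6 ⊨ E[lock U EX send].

Sat(EX send) = {s : some successor in {0, 1, 5}} = {1, 4, 5}
E[lock U EX send]: least fixpoint, start Z0 = Sat(EX send) = {1, 4, 5}, add states in Sat(lock) with some successor in Z. Already a fixed point.
Sat(E[lock U EX send]) = {1, 4, 5}
6 ∉ Sat(E[lock U EX send]) = {1, 4, 5}, so the formula does not hold at 6.

No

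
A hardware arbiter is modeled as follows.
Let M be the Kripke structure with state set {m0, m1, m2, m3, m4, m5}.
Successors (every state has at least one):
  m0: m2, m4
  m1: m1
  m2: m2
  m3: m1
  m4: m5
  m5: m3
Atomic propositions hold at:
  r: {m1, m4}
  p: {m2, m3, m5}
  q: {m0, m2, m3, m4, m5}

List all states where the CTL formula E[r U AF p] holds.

{m0, m2, m3, m4, m5}

AF p: least fixpoint, start Z0 = {m2, m3, m5}, add states with every successor in Z. Z1 = {m2, m3, m4, m5}; Z2 = {m0, m2, m3, m4, m5}; fixed.
Sat(AF p) = {m0, m2, m3, m4, m5}
E[r U AF p]: least fixpoint, start Z0 = Sat(AF p) = {m0, m2, m3, m4, m5}, add states in Sat(r) with some successor in Z. Already a fixed point.
Sat(E[r U AF p]) = {m0, m2, m3, m4, m5}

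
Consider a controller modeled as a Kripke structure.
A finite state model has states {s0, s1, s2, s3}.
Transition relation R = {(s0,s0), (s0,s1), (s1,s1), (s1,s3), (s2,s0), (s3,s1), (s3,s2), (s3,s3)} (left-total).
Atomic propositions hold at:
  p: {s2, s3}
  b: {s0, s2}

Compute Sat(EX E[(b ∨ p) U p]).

{s1, s3}

Sat(b ∨ p) = {s0, s2, s3}
E[(b ∨ p) U p]: least fixpoint, start Z0 = Sat(p) = {s2, s3}, add states in Sat(b ∨ p) with some successor in Z. Already a fixed point.
Sat(E[(b ∨ p) U p]) = {s2, s3}
Sat(EX E[(b ∨ p) U p]) = {s : some successor in {s2, s3}} = {s1, s3}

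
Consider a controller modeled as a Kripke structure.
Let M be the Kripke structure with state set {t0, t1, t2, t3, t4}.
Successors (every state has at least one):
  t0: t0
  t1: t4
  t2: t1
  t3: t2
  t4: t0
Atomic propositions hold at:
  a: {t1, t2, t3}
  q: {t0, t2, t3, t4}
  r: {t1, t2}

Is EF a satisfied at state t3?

Yes

EF a: least fixpoint, start Z0 = {t1, t2, t3}, add states with some successor in Z. Already a fixed point.
Sat(EF a) = {t1, t2, t3}
t3 ∈ Sat(EF a) = {t1, t2, t3}, so the formula holds at t3.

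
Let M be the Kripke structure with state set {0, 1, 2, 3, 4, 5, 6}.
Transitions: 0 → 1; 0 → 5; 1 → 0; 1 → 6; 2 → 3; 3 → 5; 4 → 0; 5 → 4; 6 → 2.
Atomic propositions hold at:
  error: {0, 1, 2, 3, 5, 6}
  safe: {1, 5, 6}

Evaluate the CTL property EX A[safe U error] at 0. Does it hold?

Yes

A[safe U error]: least fixpoint, start Z0 = Sat(error) = {0, 1, 2, 3, 5, 6}, add states in Sat(safe) with every successor in Z. Already a fixed point.
Sat(A[safe U error]) = {0, 1, 2, 3, 5, 6}
Sat(EX A[safe U error]) = {s : some successor in {0, 1, 2, 3, 5, 6}} = {0, 1, 2, 3, 4, 6}
0 ∈ Sat(EX A[safe U error]) = {0, 1, 2, 3, 4, 6}, so the formula holds at 0.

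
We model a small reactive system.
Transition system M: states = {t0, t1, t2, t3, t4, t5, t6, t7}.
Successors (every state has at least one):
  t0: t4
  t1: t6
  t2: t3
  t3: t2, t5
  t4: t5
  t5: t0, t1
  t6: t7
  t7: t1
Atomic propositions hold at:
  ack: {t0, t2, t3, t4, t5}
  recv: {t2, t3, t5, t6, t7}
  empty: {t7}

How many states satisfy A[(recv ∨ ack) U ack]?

5

Sat(recv ∨ ack) = {t0, t2, t3, t4, t5, t6, t7}
A[(recv ∨ ack) U ack]: least fixpoint, start Z0 = Sat(ack) = {t0, t2, t3, t4, t5}, add states in Sat(recv ∨ ack) with every successor in Z. Already a fixed point.
Sat(A[(recv ∨ ack) U ack]) = {t0, t2, t3, t4, t5}
|Sat(A[(recv ∨ ack) U ack])| = |{t0, t2, t3, t4, t5}| = 5.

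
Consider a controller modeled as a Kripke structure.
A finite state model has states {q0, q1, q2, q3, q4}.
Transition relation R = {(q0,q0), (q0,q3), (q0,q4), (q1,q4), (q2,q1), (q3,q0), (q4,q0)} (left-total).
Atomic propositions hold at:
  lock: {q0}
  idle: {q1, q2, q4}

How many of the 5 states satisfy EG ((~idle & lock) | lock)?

Sat(~idle) = {q0, q3}
Sat(~idle & lock) = {q0}
Sat((~idle & lock) | lock) = {q0}
EG ((~idle & lock) | lock): greatest fixpoint, start Z0 = {q0}, keep only states in Sat with some successor in Z. Already a fixed point.
Sat(EG ((~idle & lock) | lock)) = {q0}
|Sat(EG ((~idle & lock) | lock))| = |{q0}| = 1.

1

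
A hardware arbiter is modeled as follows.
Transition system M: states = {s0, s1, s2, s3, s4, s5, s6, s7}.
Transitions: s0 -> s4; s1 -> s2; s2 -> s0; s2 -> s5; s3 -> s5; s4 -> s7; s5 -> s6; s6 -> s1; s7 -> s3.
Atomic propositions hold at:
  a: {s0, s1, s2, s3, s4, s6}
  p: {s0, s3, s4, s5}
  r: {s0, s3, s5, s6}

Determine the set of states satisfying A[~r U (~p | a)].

Sat(~r) = {s1, s2, s4, s7}
Sat(~p) = {s1, s2, s6, s7}
Sat(~p | a) = {s0, s1, s2, s3, s4, s6, s7}
A[~r U (~p | a)]: least fixpoint, start Z0 = Sat((~p | a)) = {s0, s1, s2, s3, s4, s6, s7}, add states in Sat(~r) with every successor in Z. Already a fixed point.
Sat(A[~r U (~p | a)]) = {s0, s1, s2, s3, s4, s6, s7}

{s0, s1, s2, s3, s4, s6, s7}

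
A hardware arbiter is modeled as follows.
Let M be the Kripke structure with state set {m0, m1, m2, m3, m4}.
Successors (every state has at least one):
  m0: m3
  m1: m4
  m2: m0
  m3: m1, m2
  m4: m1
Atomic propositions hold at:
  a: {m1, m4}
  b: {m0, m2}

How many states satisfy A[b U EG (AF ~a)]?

Sat(~a) = {m0, m2, m3}
AF ~a: least fixpoint, start Z0 = {m0, m2, m3}, add states with every successor in Z. Already a fixed point.
Sat(AF ~a) = {m0, m2, m3}
EG (AF ~a): greatest fixpoint, start Z0 = {m0, m2, m3}, keep only states in Sat with some successor in Z. Already a fixed point.
Sat(EG (AF ~a)) = {m0, m2, m3}
A[b U EG (AF ~a)]: least fixpoint, start Z0 = Sat(EG (AF ~a)) = {m0, m2, m3}, add states in Sat(b) with every successor in Z. Already a fixed point.
Sat(A[b U EG (AF ~a)]) = {m0, m2, m3}
|Sat(A[b U EG (AF ~a)])| = |{m0, m2, m3}| = 3.

3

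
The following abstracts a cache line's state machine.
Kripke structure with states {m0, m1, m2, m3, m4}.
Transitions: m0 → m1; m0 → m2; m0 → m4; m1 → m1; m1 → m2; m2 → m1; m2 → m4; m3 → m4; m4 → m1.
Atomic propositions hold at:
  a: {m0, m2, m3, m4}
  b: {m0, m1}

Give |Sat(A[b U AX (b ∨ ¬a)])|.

1

Sat(¬a) = {m1}
Sat(b ∨ ¬a) = {m0, m1}
Sat(AX (b ∨ ¬a)) = {s : every successor in {m0, m1}} = {m4}
A[b U AX (b ∨ ¬a)]: least fixpoint, start Z0 = Sat(AX (b ∨ ¬a)) = {m4}, add states in Sat(b) with every successor in Z. Already a fixed point.
Sat(A[b U AX (b ∨ ¬a)]) = {m4}
|Sat(A[b U AX (b ∨ ¬a)])| = |{m4}| = 1.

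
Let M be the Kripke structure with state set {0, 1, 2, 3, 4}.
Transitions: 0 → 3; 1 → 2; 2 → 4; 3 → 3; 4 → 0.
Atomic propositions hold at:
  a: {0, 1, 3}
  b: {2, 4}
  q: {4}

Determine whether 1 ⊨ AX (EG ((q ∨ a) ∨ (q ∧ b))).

Sat(q ∨ a) = {0, 1, 3, 4}
Sat(q ∧ b) = {4}
Sat((q ∨ a) ∨ (q ∧ b)) = {0, 1, 3, 4}
EG ((q ∨ a) ∨ (q ∧ b)): greatest fixpoint, start Z0 = {0, 1, 3, 4}, keep only states in Sat with some successor in Z. Z1 = {0, 3, 4}; fixed.
Sat(EG ((q ∨ a) ∨ (q ∧ b))) = {0, 3, 4}
Sat(AX (EG ((q ∨ a) ∨ (q ∧ b)))) = {s : every successor in {0, 3, 4}} = {0, 2, 3, 4}
1 ∉ Sat(AX (EG ((q ∨ a) ∨ (q ∧ b)))) = {0, 2, 3, 4}, so the formula does not hold at 1.

No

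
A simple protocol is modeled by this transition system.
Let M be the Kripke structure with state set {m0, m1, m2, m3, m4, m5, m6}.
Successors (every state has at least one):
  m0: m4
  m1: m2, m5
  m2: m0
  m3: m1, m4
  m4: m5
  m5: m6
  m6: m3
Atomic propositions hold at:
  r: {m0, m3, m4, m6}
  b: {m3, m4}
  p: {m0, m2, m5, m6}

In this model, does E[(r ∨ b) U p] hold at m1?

Sat(r ∨ b) = {m0, m3, m4, m6}
E[(r ∨ b) U p]: least fixpoint, start Z0 = Sat(p) = {m0, m2, m5, m6}, add states in Sat(r ∨ b) with some successor in Z. Z1 = {m0, m2, m4, m5, m6}; Z2 = {m0, m2, m3, m4, m5, m6}; fixed.
Sat(E[(r ∨ b) U p]) = {m0, m2, m3, m4, m5, m6}
m1 ∉ Sat(E[(r ∨ b) U p]) = {m0, m2, m3, m4, m5, m6}, so the formula does not hold at m1.

No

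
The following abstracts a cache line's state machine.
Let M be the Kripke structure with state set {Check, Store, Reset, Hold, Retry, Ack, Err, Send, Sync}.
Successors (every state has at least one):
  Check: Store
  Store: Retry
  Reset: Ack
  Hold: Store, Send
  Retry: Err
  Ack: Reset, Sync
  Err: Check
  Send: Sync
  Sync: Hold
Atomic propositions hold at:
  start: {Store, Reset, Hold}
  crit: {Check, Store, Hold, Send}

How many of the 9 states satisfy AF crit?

AF crit: least fixpoint, start Z0 = {Check, Store, Hold, Send}, add states with every successor in Z. Z1 = {Check, Store, Hold, Err, Send, Sync}; Z2 = {Check, Store, Hold, Retry, Err, Send, Sync}; fixed.
Sat(AF crit) = {Check, Store, Hold, Retry, Err, Send, Sync}
|Sat(AF crit)| = |{Check, Store, Hold, Retry, Err, Send, Sync}| = 7.

7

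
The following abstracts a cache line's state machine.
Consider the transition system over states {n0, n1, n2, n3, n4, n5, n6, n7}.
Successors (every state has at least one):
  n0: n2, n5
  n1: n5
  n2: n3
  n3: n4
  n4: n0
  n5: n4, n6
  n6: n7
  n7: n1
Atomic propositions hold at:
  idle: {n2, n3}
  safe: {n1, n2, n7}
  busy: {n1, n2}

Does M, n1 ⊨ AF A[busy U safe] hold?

Yes

A[busy U safe]: least fixpoint, start Z0 = Sat(safe) = {n1, n2, n7}, add states in Sat(busy) with every successor in Z. Already a fixed point.
Sat(A[busy U safe]) = {n1, n2, n7}
AF A[busy U safe]: least fixpoint, start Z0 = {n1, n2, n7}, add states with every successor in Z. Z1 = {n1, n2, n6, n7}; fixed.
Sat(AF A[busy U safe]) = {n1, n2, n6, n7}
n1 ∈ Sat(AF A[busy U safe]) = {n1, n2, n6, n7}, so the formula holds at n1.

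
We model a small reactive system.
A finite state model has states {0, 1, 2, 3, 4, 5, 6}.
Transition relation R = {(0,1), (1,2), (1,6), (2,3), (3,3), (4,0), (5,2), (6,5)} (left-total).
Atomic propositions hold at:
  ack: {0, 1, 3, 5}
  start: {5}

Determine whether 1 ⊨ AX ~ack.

Sat(~ack) = {2, 4, 6}
Sat(AX ~ack) = {s : every successor in {2, 4, 6}} = {1, 5}
1 ∈ Sat(AX ~ack) = {1, 5}, so the formula holds at 1.

Yes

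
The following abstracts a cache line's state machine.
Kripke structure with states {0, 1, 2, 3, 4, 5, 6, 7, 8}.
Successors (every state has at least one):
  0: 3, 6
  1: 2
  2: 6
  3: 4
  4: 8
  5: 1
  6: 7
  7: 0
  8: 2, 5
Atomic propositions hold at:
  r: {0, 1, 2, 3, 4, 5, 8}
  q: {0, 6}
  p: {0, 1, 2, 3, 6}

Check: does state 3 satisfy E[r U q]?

E[r U q]: least fixpoint, start Z0 = Sat(q) = {0, 6}, add states in Sat(r) with some successor in Z. Z1 = {0, 2, 6}; Z2 = {0, 1, 2, 6, 8}; Z3 = {0, 1, 2, 4, 5, 6, 8}; Z4 = {0, 1, 2, 3, 4, 5, 6, 8}; fixed.
Sat(E[r U q]) = {0, 1, 2, 3, 4, 5, 6, 8}
3 ∈ Sat(E[r U q]) = {0, 1, 2, 3, 4, 5, 6, 8}, so the formula holds at 3.

Yes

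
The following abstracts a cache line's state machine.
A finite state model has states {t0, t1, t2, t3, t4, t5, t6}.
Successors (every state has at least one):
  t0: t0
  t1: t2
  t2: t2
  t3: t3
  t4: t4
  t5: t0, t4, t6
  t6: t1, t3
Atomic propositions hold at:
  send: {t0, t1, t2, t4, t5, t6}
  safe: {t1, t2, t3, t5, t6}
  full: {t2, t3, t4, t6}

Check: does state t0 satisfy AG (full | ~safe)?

Sat(~safe) = {t0, t4}
Sat(full | ~safe) = {t0, t2, t3, t4, t6}
AG (full | ~safe): greatest fixpoint, start Z0 = {t0, t2, t3, t4, t6}, keep only states in Sat with every successor in Z. Z1 = {t0, t2, t3, t4}; fixed.
Sat(AG (full | ~safe)) = {t0, t2, t3, t4}
t0 ∈ Sat(AG (full | ~safe)) = {t0, t2, t3, t4}, so the formula holds at t0.

Yes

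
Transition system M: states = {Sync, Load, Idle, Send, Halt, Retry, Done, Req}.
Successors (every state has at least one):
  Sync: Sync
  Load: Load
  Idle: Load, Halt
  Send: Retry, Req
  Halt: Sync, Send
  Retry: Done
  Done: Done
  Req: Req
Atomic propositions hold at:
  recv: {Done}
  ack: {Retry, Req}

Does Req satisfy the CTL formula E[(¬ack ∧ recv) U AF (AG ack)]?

Sat(¬ack) = {Sync, Load, Idle, Send, Halt, Done}
Sat(¬ack ∧ recv) = {Done}
AG ack: greatest fixpoint, start Z0 = {Retry, Req}, keep only states in Sat with every successor in Z. Z1 = {Req}; fixed.
Sat(AG ack) = {Req}
AF (AG ack): least fixpoint, start Z0 = {Req}, add states with every successor in Z. Already a fixed point.
Sat(AF (AG ack)) = {Req}
E[(¬ack ∧ recv) U AF (AG ack)]: least fixpoint, start Z0 = Sat(AF (AG ack)) = {Req}, add states in Sat(¬ack ∧ recv) with some successor in Z. Already a fixed point.
Sat(E[(¬ack ∧ recv) U AF (AG ack)]) = {Req}
Req ∈ Sat(E[(¬ack ∧ recv) U AF (AG ack)]) = {Req}, so the formula holds at Req.

Yes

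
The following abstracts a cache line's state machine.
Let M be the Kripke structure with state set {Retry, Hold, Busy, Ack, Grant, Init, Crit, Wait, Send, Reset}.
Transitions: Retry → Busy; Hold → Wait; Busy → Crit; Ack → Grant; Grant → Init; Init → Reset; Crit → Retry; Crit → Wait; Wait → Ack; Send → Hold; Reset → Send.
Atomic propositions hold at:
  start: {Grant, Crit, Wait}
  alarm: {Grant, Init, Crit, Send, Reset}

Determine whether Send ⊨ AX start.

No

Sat(AX start) = {s : every successor in {Grant, Crit, Wait}} = {Hold, Busy, Ack}
Send ∉ Sat(AX start) = {Hold, Busy, Ack}, so the formula does not hold at Send.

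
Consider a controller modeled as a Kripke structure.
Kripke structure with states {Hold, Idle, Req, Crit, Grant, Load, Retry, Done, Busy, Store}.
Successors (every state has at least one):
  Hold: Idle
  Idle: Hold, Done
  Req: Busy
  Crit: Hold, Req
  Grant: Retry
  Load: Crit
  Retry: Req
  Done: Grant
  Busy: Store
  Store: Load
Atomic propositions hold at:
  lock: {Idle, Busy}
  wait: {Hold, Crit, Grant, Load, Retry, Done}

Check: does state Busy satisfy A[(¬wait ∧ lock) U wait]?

Sat(¬wait) = {Idle, Req, Busy, Store}
Sat(¬wait ∧ lock) = {Idle, Busy}
A[(¬wait ∧ lock) U wait]: least fixpoint, start Z0 = Sat(wait) = {Hold, Crit, Grant, Load, Retry, Done}, add states in Sat(¬wait ∧ lock) with every successor in Z. Z1 = {Hold, Idle, Crit, Grant, Load, Retry, Done}; fixed.
Sat(A[(¬wait ∧ lock) U wait]) = {Hold, Idle, Crit, Grant, Load, Retry, Done}
Busy ∉ Sat(A[(¬wait ∧ lock) U wait]) = {Hold, Idle, Crit, Grant, Load, Retry, Done}, so the formula does not hold at Busy.

No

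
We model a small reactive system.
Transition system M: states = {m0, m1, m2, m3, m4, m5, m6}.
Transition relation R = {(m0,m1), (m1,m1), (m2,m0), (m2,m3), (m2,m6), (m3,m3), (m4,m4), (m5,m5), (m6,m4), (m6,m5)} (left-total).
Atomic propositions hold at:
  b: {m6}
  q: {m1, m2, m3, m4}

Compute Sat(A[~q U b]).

Sat(~q) = {m0, m5, m6}
A[~q U b]: least fixpoint, start Z0 = Sat(b) = {m6}, add states in Sat(~q) with every successor in Z. Already a fixed point.
Sat(A[~q U b]) = {m6}

{m6}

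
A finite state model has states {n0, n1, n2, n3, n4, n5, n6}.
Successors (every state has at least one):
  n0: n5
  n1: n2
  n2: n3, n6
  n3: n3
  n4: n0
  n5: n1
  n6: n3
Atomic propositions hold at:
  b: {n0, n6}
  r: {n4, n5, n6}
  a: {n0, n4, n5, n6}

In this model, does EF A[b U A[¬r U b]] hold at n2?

Yes

Sat(¬r) = {n0, n1, n2, n3}
A[¬r U b]: least fixpoint, start Z0 = Sat(b) = {n0, n6}, add states in Sat(¬r) with every successor in Z. Already a fixed point.
Sat(A[¬r U b]) = {n0, n6}
A[b U A[¬r U b]]: least fixpoint, start Z0 = Sat(A[¬r U b]) = {n0, n6}, add states in Sat(b) with every successor in Z. Already a fixed point.
Sat(A[b U A[¬r U b]]) = {n0, n6}
EF A[b U A[¬r U b]]: least fixpoint, start Z0 = {n0, n6}, add states with some successor in Z. Z1 = {n0, n2, n4, n6}; Z2 = {n0, n1, n2, n4, n6}; Z3 = {n0, n1, n2, n4, n5, n6}; fixed.
Sat(EF A[b U A[¬r U b]]) = {n0, n1, n2, n4, n5, n6}
n2 ∈ Sat(EF A[b U A[¬r U b]]) = {n0, n1, n2, n4, n5, n6}, so the formula holds at n2.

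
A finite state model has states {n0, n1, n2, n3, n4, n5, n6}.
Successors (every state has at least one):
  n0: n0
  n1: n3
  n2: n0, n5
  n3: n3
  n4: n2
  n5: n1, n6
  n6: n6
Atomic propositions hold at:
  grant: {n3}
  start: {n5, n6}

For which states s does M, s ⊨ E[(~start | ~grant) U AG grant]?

Sat(~start) = {n0, n1, n2, n3, n4}
Sat(~grant) = {n0, n1, n2, n4, n5, n6}
Sat(~start | ~grant) = {n0, n1, n2, n3, n4, n5, n6}
AG grant: greatest fixpoint, start Z0 = {n3}, keep only states in Sat with every successor in Z. Already a fixed point.
Sat(AG grant) = {n3}
E[(~start | ~grant) U AG grant]: least fixpoint, start Z0 = Sat(AG grant) = {n3}, add states in Sat(~start | ~grant) with some successor in Z. Z1 = {n1, n3}; Z2 = {n1, n3, n5}; Z3 = {n1, n2, n3, n5}; Z4 = {n1, n2, n3, n4, n5}; fixed.
Sat(E[(~start | ~grant) U AG grant]) = {n1, n2, n3, n4, n5}

{n1, n2, n3, n4, n5}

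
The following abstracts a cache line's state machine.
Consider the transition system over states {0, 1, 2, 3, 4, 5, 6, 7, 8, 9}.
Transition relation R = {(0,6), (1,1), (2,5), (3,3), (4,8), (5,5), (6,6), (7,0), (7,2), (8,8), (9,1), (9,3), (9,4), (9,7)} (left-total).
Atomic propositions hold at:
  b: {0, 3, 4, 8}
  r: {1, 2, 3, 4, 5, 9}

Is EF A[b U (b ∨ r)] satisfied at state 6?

No

Sat(b ∨ r) = {0, 1, 2, 3, 4, 5, 8, 9}
A[b U (b ∨ r)]: least fixpoint, start Z0 = Sat((b ∨ r)) = {0, 1, 2, 3, 4, 5, 8, 9}, add states in Sat(b) with every successor in Z. Already a fixed point.
Sat(A[b U (b ∨ r)]) = {0, 1, 2, 3, 4, 5, 8, 9}
EF A[b U (b ∨ r)]: least fixpoint, start Z0 = {0, 1, 2, 3, 4, 5, 8, 9}, add states with some successor in Z. Z1 = {0, 1, 2, 3, 4, 5, 7, 8, 9}; fixed.
Sat(EF A[b U (b ∨ r)]) = {0, 1, 2, 3, 4, 5, 7, 8, 9}
6 ∉ Sat(EF A[b U (b ∨ r)]) = {0, 1, 2, 3, 4, 5, 7, 8, 9}, so the formula does not hold at 6.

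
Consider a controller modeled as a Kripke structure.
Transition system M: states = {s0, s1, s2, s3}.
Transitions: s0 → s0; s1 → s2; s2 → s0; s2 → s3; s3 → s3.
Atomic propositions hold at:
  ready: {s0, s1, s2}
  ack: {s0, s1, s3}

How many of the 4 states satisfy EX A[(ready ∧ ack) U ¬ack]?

1

Sat(ready ∧ ack) = {s0, s1}
Sat(¬ack) = {s2}
A[(ready ∧ ack) U ¬ack]: least fixpoint, start Z0 = Sat(¬ack) = {s2}, add states in Sat(ready ∧ ack) with every successor in Z. Z1 = {s1, s2}; fixed.
Sat(A[(ready ∧ ack) U ¬ack]) = {s1, s2}
Sat(EX A[(ready ∧ ack) U ¬ack]) = {s : some successor in {s1, s2}} = {s1}
|Sat(EX A[(ready ∧ ack) U ¬ack])| = |{s1}| = 1.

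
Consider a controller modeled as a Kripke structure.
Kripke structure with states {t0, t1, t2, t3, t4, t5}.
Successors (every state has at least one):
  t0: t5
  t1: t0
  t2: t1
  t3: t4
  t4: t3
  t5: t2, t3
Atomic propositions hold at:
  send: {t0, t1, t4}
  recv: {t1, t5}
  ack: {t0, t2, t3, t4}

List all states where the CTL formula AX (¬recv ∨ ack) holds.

{t1, t3, t4, t5}

Sat(¬recv) = {t0, t2, t3, t4}
Sat(¬recv ∨ ack) = {t0, t2, t3, t4}
Sat(AX (¬recv ∨ ack)) = {s : every successor in {t0, t2, t3, t4}} = {t1, t3, t4, t5}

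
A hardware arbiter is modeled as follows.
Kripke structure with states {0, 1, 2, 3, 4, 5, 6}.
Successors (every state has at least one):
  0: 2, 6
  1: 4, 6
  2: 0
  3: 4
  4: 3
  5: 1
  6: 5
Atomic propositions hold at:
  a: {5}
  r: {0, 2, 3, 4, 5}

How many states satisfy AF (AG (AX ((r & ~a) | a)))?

2

Sat(~a) = {0, 1, 2, 3, 4, 6}
Sat(r & ~a) = {0, 2, 3, 4}
Sat((r & ~a) | a) = {0, 2, 3, 4, 5}
Sat(AX ((r & ~a) | a)) = {s : every successor in {0, 2, 3, 4, 5}} = {2, 3, 4, 6}
AG (AX ((r & ~a) | a)): greatest fixpoint, start Z0 = {2, 3, 4, 6}, keep only states in Sat with every successor in Z. Z1 = {3, 4}; fixed.
Sat(AG (AX ((r & ~a) | a))) = {3, 4}
AF (AG (AX ((r & ~a) | a))): least fixpoint, start Z0 = {3, 4}, add states with every successor in Z. Already a fixed point.
Sat(AF (AG (AX ((r & ~a) | a)))) = {3, 4}
|Sat(AF (AG (AX ((r & ~a) | a))))| = |{3, 4}| = 2.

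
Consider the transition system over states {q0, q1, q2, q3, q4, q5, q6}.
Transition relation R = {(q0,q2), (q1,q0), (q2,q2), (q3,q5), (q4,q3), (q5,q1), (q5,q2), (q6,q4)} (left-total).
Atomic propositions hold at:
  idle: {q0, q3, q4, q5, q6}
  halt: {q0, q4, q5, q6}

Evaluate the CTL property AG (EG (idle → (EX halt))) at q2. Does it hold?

Yes

Sat(EX halt) = {s : some successor in {q0, q4, q5, q6}} = {q1, q3, q6}
Sat(idle → (EX halt)) = {q1, q2, q3, q6}
EG (idle → (EX halt)): greatest fixpoint, start Z0 = {q1, q2, q3, q6}, keep only states in Sat with some successor in Z. Z1 = {q2}; fixed.
Sat(EG (idle → (EX halt))) = {q2}
AG (EG (idle → (EX halt))): greatest fixpoint, start Z0 = {q2}, keep only states in Sat with every successor in Z. Already a fixed point.
Sat(AG (EG (idle → (EX halt)))) = {q2}
q2 ∈ Sat(AG (EG (idle → (EX halt)))) = {q2}, so the formula holds at q2.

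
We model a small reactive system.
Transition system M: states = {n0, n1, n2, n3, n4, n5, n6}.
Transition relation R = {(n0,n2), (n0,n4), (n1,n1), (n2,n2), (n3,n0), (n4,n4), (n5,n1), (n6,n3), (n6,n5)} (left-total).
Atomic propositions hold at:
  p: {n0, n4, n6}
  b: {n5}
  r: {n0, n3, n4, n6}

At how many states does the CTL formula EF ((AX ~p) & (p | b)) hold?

2

Sat(~p) = {n1, n2, n3, n5}
Sat(AX ~p) = {s : every successor in {n1, n2, n3, n5}} = {n1, n2, n5, n6}
Sat(p | b) = {n0, n4, n5, n6}
Sat((AX ~p) & (p | b)) = {n5, n6}
EF ((AX ~p) & (p | b)): least fixpoint, start Z0 = {n5, n6}, add states with some successor in Z. Already a fixed point.
Sat(EF ((AX ~p) & (p | b))) = {n5, n6}
|Sat(EF ((AX ~p) & (p | b)))| = |{n5, n6}| = 2.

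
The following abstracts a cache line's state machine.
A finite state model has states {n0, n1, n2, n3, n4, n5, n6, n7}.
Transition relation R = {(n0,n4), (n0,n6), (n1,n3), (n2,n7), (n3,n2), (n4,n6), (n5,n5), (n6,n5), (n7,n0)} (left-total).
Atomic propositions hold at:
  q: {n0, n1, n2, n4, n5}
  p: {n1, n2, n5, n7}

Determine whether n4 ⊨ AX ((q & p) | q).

Sat(q & p) = {n1, n2, n5}
Sat((q & p) | q) = {n0, n1, n2, n4, n5}
Sat(AX ((q & p) | q)) = {s : every successor in {n0, n1, n2, n4, n5}} = {n3, n5, n6, n7}
n4 ∉ Sat(AX ((q & p) | q)) = {n3, n5, n6, n7}, so the formula does not hold at n4.

No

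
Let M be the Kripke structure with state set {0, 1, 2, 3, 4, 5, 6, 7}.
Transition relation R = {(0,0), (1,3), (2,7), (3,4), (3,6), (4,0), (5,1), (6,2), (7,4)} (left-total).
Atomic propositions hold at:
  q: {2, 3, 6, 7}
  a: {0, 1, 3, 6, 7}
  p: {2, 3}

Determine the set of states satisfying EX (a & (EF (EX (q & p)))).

{1, 3, 5}

Sat(q & p) = {2, 3}
Sat(EX (q & p)) = {s : some successor in {2, 3}} = {1, 6}
EF (EX (q & p)): least fixpoint, start Z0 = {1, 6}, add states with some successor in Z. Z1 = {1, 3, 5, 6}; fixed.
Sat(EF (EX (q & p))) = {1, 3, 5, 6}
Sat(a & (EF (EX (q & p)))) = {1, 3, 6}
Sat(EX (a & (EF (EX (q & p))))) = {s : some successor in {1, 3, 6}} = {1, 3, 5}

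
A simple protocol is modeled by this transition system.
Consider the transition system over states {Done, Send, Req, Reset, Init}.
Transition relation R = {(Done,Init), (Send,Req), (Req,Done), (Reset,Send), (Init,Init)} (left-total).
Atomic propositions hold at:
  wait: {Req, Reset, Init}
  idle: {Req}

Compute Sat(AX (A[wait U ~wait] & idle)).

Sat(~wait) = {Done, Send}
A[wait U ~wait]: least fixpoint, start Z0 = Sat(~wait) = {Done, Send}, add states in Sat(wait) with every successor in Z. Z1 = {Done, Send, Req, Reset}; fixed.
Sat(A[wait U ~wait]) = {Done, Send, Req, Reset}
Sat(A[wait U ~wait] & idle) = {Req}
Sat(AX (A[wait U ~wait] & idle)) = {s : every successor in {Req}} = {Send}

{Send}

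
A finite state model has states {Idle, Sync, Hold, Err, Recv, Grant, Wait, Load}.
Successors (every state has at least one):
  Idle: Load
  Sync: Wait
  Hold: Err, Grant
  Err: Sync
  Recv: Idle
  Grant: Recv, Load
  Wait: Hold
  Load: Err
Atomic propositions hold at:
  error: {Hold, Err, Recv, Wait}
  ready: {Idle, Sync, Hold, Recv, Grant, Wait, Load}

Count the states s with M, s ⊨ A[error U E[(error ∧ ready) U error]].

4

Sat(error ∧ ready) = {Hold, Recv, Wait}
E[(error ∧ ready) U error]: least fixpoint, start Z0 = Sat(error) = {Hold, Err, Recv, Wait}, add states in Sat(error ∧ ready) with some successor in Z. Already a fixed point.
Sat(E[(error ∧ ready) U error]) = {Hold, Err, Recv, Wait}
A[error U E[(error ∧ ready) U error]]: least fixpoint, start Z0 = Sat(E[(error ∧ ready) U error]) = {Hold, Err, Recv, Wait}, add states in Sat(error) with every successor in Z. Already a fixed point.
Sat(A[error U E[(error ∧ ready) U error]]) = {Hold, Err, Recv, Wait}
|Sat(A[error U E[(error ∧ ready) U error]])| = |{Hold, Err, Recv, Wait}| = 4.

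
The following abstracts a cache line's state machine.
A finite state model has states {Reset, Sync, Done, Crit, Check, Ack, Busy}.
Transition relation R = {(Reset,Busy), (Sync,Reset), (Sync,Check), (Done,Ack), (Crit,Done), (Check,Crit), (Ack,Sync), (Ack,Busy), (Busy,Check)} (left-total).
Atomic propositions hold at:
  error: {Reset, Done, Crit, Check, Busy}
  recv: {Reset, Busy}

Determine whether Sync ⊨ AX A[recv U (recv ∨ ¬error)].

No

Sat(¬error) = {Sync, Ack}
Sat(recv ∨ ¬error) = {Reset, Sync, Ack, Busy}
A[recv U (recv ∨ ¬error)]: least fixpoint, start Z0 = Sat((recv ∨ ¬error)) = {Reset, Sync, Ack, Busy}, add states in Sat(recv) with every successor in Z. Already a fixed point.
Sat(A[recv U (recv ∨ ¬error)]) = {Reset, Sync, Ack, Busy}
Sat(AX A[recv U (recv ∨ ¬error)]) = {s : every successor in {Reset, Sync, Ack, Busy}} = {Reset, Done, Ack}
Sync ∉ Sat(AX A[recv U (recv ∨ ¬error)]) = {Reset, Done, Ack}, so the formula does not hold at Sync.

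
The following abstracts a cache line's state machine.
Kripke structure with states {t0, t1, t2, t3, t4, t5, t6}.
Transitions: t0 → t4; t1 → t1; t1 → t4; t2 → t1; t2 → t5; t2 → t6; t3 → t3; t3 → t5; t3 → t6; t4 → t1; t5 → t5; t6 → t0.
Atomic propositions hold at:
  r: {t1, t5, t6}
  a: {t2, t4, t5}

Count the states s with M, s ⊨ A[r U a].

A[r U a]: least fixpoint, start Z0 = Sat(a) = {t2, t4, t5}, add states in Sat(r) with every successor in Z. Already a fixed point.
Sat(A[r U a]) = {t2, t4, t5}
|Sat(A[r U a])| = |{t2, t4, t5}| = 3.

3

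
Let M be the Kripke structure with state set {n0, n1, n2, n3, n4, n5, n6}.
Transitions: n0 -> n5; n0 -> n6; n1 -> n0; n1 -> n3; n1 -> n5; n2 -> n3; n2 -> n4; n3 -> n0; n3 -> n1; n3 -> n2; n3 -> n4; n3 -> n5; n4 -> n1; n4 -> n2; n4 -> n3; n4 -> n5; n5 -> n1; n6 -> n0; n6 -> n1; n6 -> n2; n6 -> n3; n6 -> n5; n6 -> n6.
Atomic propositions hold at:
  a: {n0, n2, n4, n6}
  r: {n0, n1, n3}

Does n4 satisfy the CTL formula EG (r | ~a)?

Sat(~a) = {n1, n3, n5}
Sat(r | ~a) = {n0, n1, n3, n5}
EG (r | ~a): greatest fixpoint, start Z0 = {n0, n1, n3, n5}, keep only states in Sat with some successor in Z. Already a fixed point.
Sat(EG (r | ~a)) = {n0, n1, n3, n5}
n4 ∉ Sat(EG (r | ~a)) = {n0, n1, n3, n5}, so the formula does not hold at n4.

No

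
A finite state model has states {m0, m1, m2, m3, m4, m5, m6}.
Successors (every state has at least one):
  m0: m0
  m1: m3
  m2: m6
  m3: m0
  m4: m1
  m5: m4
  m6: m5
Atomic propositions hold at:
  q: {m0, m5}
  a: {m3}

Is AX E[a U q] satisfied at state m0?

Yes

E[a U q]: least fixpoint, start Z0 = Sat(q) = {m0, m5}, add states in Sat(a) with some successor in Z. Z1 = {m0, m3, m5}; fixed.
Sat(E[a U q]) = {m0, m3, m5}
Sat(AX E[a U q]) = {s : every successor in {m0, m3, m5}} = {m0, m1, m3, m6}
m0 ∈ Sat(AX E[a U q]) = {m0, m1, m3, m6}, so the formula holds at m0.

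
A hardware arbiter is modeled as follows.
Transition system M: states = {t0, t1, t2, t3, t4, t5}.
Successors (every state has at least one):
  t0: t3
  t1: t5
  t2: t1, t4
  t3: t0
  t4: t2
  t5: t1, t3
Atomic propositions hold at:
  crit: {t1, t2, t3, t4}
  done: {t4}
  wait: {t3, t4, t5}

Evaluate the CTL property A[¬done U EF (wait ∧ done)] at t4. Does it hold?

Yes

Sat(¬done) = {t0, t1, t2, t3, t5}
Sat(wait ∧ done) = {t4}
EF (wait ∧ done): least fixpoint, start Z0 = {t4}, add states with some successor in Z. Z1 = {t2, t4}; fixed.
Sat(EF (wait ∧ done)) = {t2, t4}
A[¬done U EF (wait ∧ done)]: least fixpoint, start Z0 = Sat(EF (wait ∧ done)) = {t2, t4}, add states in Sat(¬done) with every successor in Z. Already a fixed point.
Sat(A[¬done U EF (wait ∧ done)]) = {t2, t4}
t4 ∈ Sat(A[¬done U EF (wait ∧ done)]) = {t2, t4}, so the formula holds at t4.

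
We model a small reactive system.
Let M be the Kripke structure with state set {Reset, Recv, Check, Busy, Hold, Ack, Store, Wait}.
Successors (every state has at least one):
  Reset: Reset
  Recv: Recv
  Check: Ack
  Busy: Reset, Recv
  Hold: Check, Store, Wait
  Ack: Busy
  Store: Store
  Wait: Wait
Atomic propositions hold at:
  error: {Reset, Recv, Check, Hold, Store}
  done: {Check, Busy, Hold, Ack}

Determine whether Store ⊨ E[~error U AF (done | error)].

Sat(~error) = {Busy, Ack, Wait}
Sat(done | error) = {Reset, Recv, Check, Busy, Hold, Ack, Store}
AF (done | error): least fixpoint, start Z0 = {Reset, Recv, Check, Busy, Hold, Ack, Store}, add states with every successor in Z. Already a fixed point.
Sat(AF (done | error)) = {Reset, Recv, Check, Busy, Hold, Ack, Store}
E[~error U AF (done | error)]: least fixpoint, start Z0 = Sat(AF (done | error)) = {Reset, Recv, Check, Busy, Hold, Ack, Store}, add states in Sat(~error) with some successor in Z. Already a fixed point.
Sat(E[~error U AF (done | error)]) = {Reset, Recv, Check, Busy, Hold, Ack, Store}
Store ∈ Sat(E[~error U AF (done | error)]) = {Reset, Recv, Check, Busy, Hold, Ack, Store}, so the formula holds at Store.

Yes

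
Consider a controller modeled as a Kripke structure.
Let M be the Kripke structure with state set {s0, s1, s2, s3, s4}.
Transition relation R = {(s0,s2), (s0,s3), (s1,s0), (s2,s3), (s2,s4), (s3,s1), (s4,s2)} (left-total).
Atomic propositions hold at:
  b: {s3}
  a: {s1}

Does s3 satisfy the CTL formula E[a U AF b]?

AF b: least fixpoint, start Z0 = {s3}, add states with every successor in Z. Already a fixed point.
Sat(AF b) = {s3}
E[a U AF b]: least fixpoint, start Z0 = Sat(AF b) = {s3}, add states in Sat(a) with some successor in Z. Already a fixed point.
Sat(E[a U AF b]) = {s3}
s3 ∈ Sat(E[a U AF b]) = {s3}, so the formula holds at s3.

Yes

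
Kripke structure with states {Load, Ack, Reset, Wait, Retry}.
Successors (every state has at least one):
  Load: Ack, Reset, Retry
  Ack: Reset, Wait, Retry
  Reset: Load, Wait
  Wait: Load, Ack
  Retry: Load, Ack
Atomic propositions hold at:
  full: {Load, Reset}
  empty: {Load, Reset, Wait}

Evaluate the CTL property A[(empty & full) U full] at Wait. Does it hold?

No

Sat(empty & full) = {Load, Reset}
A[(empty & full) U full]: least fixpoint, start Z0 = Sat(full) = {Load, Reset}, add states in Sat(empty & full) with every successor in Z. Already a fixed point.
Sat(A[(empty & full) U full]) = {Load, Reset}
Wait ∉ Sat(A[(empty & full) U full]) = {Load, Reset}, so the formula does not hold at Wait.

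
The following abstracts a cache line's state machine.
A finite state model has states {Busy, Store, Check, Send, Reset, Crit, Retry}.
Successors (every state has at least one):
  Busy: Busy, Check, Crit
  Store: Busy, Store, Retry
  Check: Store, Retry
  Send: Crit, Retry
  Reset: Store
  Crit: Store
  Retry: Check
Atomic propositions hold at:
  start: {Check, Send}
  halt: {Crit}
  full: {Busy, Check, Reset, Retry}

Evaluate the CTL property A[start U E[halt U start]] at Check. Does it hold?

E[halt U start]: least fixpoint, start Z0 = Sat(start) = {Check, Send}, add states in Sat(halt) with some successor in Z. Already a fixed point.
Sat(E[halt U start]) = {Check, Send}
A[start U E[halt U start]]: least fixpoint, start Z0 = Sat(E[halt U start]) = {Check, Send}, add states in Sat(start) with every successor in Z. Already a fixed point.
Sat(A[start U E[halt U start]]) = {Check, Send}
Check ∈ Sat(A[start U E[halt U start]]) = {Check, Send}, so the formula holds at Check.

Yes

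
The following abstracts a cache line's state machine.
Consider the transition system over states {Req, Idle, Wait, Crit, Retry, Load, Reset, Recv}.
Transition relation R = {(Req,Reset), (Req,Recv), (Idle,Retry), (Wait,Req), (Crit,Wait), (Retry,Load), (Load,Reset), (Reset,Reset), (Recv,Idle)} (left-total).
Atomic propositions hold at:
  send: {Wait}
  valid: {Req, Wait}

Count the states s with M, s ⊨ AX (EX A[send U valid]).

A[send U valid]: least fixpoint, start Z0 = Sat(valid) = {Req, Wait}, add states in Sat(send) with every successor in Z. Already a fixed point.
Sat(A[send U valid]) = {Req, Wait}
Sat(EX A[send U valid]) = {s : some successor in {Req, Wait}} = {Wait, Crit}
Sat(AX (EX A[send U valid])) = {s : every successor in {Wait, Crit}} = {Crit}
|Sat(AX (EX A[send U valid]))| = |{Crit}| = 1.

1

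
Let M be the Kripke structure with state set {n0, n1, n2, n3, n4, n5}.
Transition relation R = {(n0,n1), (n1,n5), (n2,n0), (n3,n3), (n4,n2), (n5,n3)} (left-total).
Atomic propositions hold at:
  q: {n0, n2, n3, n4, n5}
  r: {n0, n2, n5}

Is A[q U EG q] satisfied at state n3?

Yes

EG q: greatest fixpoint, start Z0 = {n0, n2, n3, n4, n5}, keep only states in Sat with some successor in Z. Z1 = {n2, n3, n4, n5}; Z2 = {n3, n4, n5}; Z3 = {n3, n5}; fixed.
Sat(EG q) = {n3, n5}
A[q U EG q]: least fixpoint, start Z0 = Sat(EG q) = {n3, n5}, add states in Sat(q) with every successor in Z. Already a fixed point.
Sat(A[q U EG q]) = {n3, n5}
n3 ∈ Sat(A[q U EG q]) = {n3, n5}, so the formula holds at n3.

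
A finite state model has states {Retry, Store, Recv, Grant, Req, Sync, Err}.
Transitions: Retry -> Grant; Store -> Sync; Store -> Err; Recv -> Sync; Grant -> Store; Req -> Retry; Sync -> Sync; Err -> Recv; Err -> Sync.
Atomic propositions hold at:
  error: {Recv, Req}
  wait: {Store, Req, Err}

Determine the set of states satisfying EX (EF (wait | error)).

{Retry, Store, Grant, Req, Err}

Sat(wait | error) = {Store, Recv, Req, Err}
EF (wait | error): least fixpoint, start Z0 = {Store, Recv, Req, Err}, add states with some successor in Z. Z1 = {Store, Recv, Grant, Req, Err}; Z2 = {Retry, Store, Recv, Grant, Req, Err}; fixed.
Sat(EF (wait | error)) = {Retry, Store, Recv, Grant, Req, Err}
Sat(EX (EF (wait | error))) = {s : some successor in {Retry, Store, Recv, Grant, Req, Err}} = {Retry, Store, Grant, Req, Err}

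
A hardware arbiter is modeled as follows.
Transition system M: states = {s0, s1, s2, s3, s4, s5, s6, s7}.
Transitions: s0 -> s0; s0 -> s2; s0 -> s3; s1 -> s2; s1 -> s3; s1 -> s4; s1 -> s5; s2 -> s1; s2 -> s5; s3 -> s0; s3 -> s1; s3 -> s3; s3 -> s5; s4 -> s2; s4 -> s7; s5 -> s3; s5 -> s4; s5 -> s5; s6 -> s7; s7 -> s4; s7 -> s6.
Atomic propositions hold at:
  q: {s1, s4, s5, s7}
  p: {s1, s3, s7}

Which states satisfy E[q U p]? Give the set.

E[q U p]: least fixpoint, start Z0 = Sat(p) = {s1, s3, s7}, add states in Sat(q) with some successor in Z. Z1 = {s1, s3, s4, s5, s7}; fixed.
Sat(E[q U p]) = {s1, s3, s4, s5, s7}

{s1, s3, s4, s5, s7}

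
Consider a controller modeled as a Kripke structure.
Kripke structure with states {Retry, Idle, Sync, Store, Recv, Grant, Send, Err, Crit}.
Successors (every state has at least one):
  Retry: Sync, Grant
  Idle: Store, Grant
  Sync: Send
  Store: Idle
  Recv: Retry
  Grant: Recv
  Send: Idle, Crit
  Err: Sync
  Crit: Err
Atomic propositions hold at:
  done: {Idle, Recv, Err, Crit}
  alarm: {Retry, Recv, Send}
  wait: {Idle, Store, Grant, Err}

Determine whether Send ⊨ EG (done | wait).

Sat(done | wait) = {Idle, Store, Recv, Grant, Err, Crit}
EG (done | wait): greatest fixpoint, start Z0 = {Idle, Store, Recv, Grant, Err, Crit}, keep only states in Sat with some successor in Z. Z1 = {Idle, Store, Grant, Crit}; Z2 = {Idle, Store}; fixed.
Sat(EG (done | wait)) = {Idle, Store}
Send ∉ Sat(EG (done | wait)) = {Idle, Store}, so the formula does not hold at Send.

No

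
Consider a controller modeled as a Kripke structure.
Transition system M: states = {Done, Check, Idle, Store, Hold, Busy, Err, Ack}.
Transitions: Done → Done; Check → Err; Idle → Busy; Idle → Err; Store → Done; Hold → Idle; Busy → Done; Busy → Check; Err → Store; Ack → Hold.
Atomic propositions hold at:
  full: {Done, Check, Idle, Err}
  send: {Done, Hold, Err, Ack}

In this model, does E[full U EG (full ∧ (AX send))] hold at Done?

Yes

Sat(AX send) = {s : every successor in {Done, Hold, Err, Ack}} = {Done, Check, Store, Ack}
Sat(full ∧ (AX send)) = {Done, Check}
EG (full ∧ (AX send)): greatest fixpoint, start Z0 = {Done, Check}, keep only states in Sat with some successor in Z. Z1 = {Done}; fixed.
Sat(EG (full ∧ (AX send))) = {Done}
E[full U EG (full ∧ (AX send))]: least fixpoint, start Z0 = Sat(EG (full ∧ (AX send))) = {Done}, add states in Sat(full) with some successor in Z. Already a fixed point.
Sat(E[full U EG (full ∧ (AX send))]) = {Done}
Done ∈ Sat(E[full U EG (full ∧ (AX send))]) = {Done}, so the formula holds at Done.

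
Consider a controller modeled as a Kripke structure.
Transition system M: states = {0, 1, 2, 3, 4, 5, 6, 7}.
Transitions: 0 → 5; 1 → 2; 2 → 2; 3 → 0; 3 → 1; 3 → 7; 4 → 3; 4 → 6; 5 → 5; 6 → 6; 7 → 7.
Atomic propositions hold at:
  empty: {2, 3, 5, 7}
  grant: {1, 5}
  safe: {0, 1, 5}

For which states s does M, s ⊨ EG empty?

{2, 3, 5, 7}

EG empty: greatest fixpoint, start Z0 = {2, 3, 5, 7}, keep only states in Sat with some successor in Z. Already a fixed point.
Sat(EG empty) = {2, 3, 5, 7}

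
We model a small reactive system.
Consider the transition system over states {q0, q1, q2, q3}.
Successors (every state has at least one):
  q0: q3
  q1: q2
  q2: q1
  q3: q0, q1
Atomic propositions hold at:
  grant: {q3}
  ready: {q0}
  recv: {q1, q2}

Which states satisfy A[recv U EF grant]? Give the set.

{q0, q3}

EF grant: least fixpoint, start Z0 = {q3}, add states with some successor in Z. Z1 = {q0, q3}; fixed.
Sat(EF grant) = {q0, q3}
A[recv U EF grant]: least fixpoint, start Z0 = Sat(EF grant) = {q0, q3}, add states in Sat(recv) with every successor in Z. Already a fixed point.
Sat(A[recv U EF grant]) = {q0, q3}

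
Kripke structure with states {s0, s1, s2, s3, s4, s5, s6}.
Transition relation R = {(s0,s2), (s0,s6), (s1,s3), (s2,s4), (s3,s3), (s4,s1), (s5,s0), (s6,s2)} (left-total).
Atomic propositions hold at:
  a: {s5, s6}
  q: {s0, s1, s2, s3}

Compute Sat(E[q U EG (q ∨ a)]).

Sat(q ∨ a) = {s0, s1, s2, s3, s5, s6}
EG (q ∨ a): greatest fixpoint, start Z0 = {s0, s1, s2, s3, s5, s6}, keep only states in Sat with some successor in Z. Z1 = {s0, s1, s3, s5, s6}; Z2 = {s0, s1, s3, s5}; Z3 = {s1, s3, s5}; Z4 = {s1, s3}; fixed.
Sat(EG (q ∨ a)) = {s1, s3}
E[q U EG (q ∨ a)]: least fixpoint, start Z0 = Sat(EG (q ∨ a)) = {s1, s3}, add states in Sat(q) with some successor in Z. Already a fixed point.
Sat(E[q U EG (q ∨ a)]) = {s1, s3}

{s1, s3}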